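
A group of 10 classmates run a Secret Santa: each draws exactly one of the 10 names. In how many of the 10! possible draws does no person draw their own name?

The subfactorial !10 = [10!/e] (nearest integer).
10! = 3628800, and 3628800/e ≈ 1334960.92, so !10 = 1334961.

1334961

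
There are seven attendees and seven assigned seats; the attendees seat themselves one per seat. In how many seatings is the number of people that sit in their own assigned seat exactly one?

1855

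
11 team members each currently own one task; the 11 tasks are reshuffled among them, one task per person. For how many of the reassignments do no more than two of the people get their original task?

36711421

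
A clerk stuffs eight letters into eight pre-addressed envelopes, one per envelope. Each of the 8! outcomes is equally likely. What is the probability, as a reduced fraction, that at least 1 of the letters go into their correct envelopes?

Favorable outcomes: Σ_{i≥1} C(8,i)·!(8-i) = 8·1854 + 28·265 + 56·44 + 70·9 + 56·2 + 28·1 + 8·0 + 1·1 = 25487.
Total outcomes: 8! = 40320.
Probability = 25487/40320 = 3641/5760.

3641/5760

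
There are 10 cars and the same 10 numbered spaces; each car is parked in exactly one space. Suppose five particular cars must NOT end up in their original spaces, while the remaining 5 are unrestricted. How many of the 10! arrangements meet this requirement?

2170680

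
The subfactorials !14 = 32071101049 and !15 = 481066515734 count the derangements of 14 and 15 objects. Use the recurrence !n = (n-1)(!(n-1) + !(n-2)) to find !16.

7697064251745

!16 = (16-1)·(!15 + !14) = 15·(481066515734 + 32071101049) = 15·513137616783 = 7697064251745.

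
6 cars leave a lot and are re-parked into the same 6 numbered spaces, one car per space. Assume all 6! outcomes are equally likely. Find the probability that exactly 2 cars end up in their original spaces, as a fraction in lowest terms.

3/16

Favorable outcomes: C(6,2)·!4 = 15·9 = 135.
Total outcomes: 6! = 720.
Probability = 135/720 = 3/16.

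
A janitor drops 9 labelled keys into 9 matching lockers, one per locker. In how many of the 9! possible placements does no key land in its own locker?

Recurrence: !9 = 8·(!8 + !7).
!9 = 8·(14833 + 1854) = 8·16687 = 133496

133496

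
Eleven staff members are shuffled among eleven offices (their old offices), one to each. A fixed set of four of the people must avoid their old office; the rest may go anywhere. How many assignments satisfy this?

27422640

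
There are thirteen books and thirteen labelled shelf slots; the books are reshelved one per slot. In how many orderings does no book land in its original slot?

2290792932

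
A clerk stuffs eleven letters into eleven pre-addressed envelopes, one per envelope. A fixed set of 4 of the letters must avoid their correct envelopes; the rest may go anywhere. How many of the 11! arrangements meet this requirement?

27422640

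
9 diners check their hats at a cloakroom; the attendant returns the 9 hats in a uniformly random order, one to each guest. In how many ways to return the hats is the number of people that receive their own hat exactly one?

133497

Pick the single fixed position: C(9,1) = 9 ways.
The remaining 8 must be deranged: !8 = 14833.
Total: 9 × 14833 = 133497.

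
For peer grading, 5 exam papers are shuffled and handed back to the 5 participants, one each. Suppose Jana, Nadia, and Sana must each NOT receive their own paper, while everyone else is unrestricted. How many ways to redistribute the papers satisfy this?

64

Inclusion-exclusion on the 3 forbidden self-matches:
Σ_{j=0}^{3} (-1)^j C(3,j)(5-j)!
= C(3,0)·5! - C(3,1)·4! + C(3,2)·3! - C(3,3)·2!
= 120 - 72 + 18 - 2
= 64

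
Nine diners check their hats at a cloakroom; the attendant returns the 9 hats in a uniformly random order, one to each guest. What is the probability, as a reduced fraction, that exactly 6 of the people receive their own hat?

1/2160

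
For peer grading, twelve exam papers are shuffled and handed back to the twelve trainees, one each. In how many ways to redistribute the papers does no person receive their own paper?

176214841

Use !n = n·!(n-1) + (-1)^n.
!12 = 12·14684570 + 1 = 176214841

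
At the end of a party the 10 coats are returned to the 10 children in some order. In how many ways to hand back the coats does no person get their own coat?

1334961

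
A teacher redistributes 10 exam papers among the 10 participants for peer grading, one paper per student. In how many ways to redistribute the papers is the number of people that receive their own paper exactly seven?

240

Choose which 7 of the 10 are fixed: C(10,7) = 120.
The remaining 3 must be deranged: !3 = 2.
Total: 120 × 2 = 240.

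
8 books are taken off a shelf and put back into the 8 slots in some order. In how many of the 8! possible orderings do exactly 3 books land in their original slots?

Pick the 3 fixed positions: C(8,3) = 56 ways.
The other 5 form a derangement: !5 = 44.
Total: 56 × 44 = 2464.

2464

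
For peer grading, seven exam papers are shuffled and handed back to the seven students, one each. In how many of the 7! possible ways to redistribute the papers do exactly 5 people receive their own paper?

21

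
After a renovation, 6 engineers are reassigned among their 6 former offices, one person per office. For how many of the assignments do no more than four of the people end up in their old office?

719

# with exactly i fixed is C(6,i)·!(6-i); sum over i=0..4:
  i=0: C(6,0)·!6 = 1·265 = 265
  i=1: C(6,1)·!5 = 6·44 = 264
  i=2: C(6,2)·!4 = 15·9 = 135
  i=3: C(6,3)·!3 = 20·2 = 40
  i=4: C(6,4)·!2 = 15·1 = 15
Total = 719.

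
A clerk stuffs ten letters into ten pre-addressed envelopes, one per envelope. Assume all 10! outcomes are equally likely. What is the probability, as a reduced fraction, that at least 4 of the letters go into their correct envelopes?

Favorable outcomes: Σ_{i≥4} C(10,i)·!(10-i) = 210·265 + 252·44 + 210·9 + 120·2 + 45·1 + 10·0 + 1·1 = 68914.
Total outcomes: 10! = 3628800.
Probability = 68914/3628800 = 34457/1814400.

34457/1814400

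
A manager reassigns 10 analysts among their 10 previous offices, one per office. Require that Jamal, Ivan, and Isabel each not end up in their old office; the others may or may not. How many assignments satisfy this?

2656080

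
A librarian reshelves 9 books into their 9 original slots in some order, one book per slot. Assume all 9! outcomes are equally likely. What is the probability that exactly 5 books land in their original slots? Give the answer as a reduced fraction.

Favorable outcomes: C(9,5)·!4 = 126·9 = 1134.
Total outcomes: 9! = 362880.
Probability = 1134/362880 = 1/320.

1/320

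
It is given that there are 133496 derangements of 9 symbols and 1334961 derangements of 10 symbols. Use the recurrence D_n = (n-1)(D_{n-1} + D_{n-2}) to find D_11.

D_11 = (11-1)·(D_10 + D_9) = 10·(1334961 + 133496) = 10·1468457 = 14684570.

14684570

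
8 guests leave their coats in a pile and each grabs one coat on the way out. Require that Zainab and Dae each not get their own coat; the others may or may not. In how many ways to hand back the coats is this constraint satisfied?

30960

Let A_j be the event that the j-th constrained one is fixed. By inclusion-exclusion over the 2 events:
Σ_{j=0}^{2} (-1)^j C(2,j)(8-j)!
= C(2,0)·8! - C(2,1)·7! + C(2,2)·6!
= 40320 - 10080 + 720
= 30960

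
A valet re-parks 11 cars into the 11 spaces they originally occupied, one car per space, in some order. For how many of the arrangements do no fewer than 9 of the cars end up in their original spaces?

56

# with exactly i fixed is C(11,i)·!(11-i); sum over i=9..11:
  i=9: C(11,9)·!2 = 55·1 = 55
  i=10: C(11,10)·!1 = 11·0 = 0
  i=11: C(11,11)·!0 = 1·1 = 1
Total = 56.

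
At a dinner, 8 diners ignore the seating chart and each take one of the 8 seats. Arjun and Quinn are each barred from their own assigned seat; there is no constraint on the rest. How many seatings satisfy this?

30960

Let A_j be the event that the j-th constrained one is fixed. By inclusion-exclusion over the 2 events:
Σ_{j=0}^{2} (-1)^j C(2,j)(8-j)!
= C(2,0)·8! - C(2,1)·7! + C(2,2)·6!
= 40320 - 10080 + 720
= 30960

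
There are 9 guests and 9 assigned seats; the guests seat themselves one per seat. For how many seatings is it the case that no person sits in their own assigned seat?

The number of derangements of 9 is !9 = Σ_{k=0}^{9} (-1)^k·9!/k!
= 9! - 9!/1! + 9!/2! - 9!/3! + 9!/4! - 9!/5! + 9!/6! - 9!/7! + 9!/8! - 9!/9!
= 362880 - 362880 + 181440 - 60480 + 15120 - 3024 + 504 - 72 + 9 - 1
= 133496

133496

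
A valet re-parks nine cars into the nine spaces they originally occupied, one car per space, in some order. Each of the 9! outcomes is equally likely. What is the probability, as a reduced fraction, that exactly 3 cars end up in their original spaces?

53/864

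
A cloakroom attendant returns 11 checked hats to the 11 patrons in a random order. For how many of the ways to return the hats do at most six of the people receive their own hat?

# with exactly i fixed is C(11,i)·!(11-i); sum over i=0..6:
  i=0: C(11,0)·!11 = 1·14684570 = 14684570
  i=1: C(11,1)·!10 = 11·1334961 = 14684571
  i=2: C(11,2)·!9 = 55·133496 = 7342280
  i=3: C(11,3)·!8 = 165·14833 = 2447445
  i=4: C(11,4)·!7 = 330·1854 = 611820
  i=5: C(11,5)·!6 = 462·265 = 122430
  i=6: C(11,6)·!5 = 462·44 = 20328
Total = 39913444.

39913444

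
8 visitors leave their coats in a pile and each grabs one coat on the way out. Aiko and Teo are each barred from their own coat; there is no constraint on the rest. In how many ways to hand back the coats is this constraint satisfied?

30960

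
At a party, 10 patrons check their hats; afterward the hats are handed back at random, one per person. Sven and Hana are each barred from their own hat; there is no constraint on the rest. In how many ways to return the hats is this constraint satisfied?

2943360

Inclusion-exclusion on the 2 forbidden self-matches:
Σ_{j=0}^{2} (-1)^j C(2,j)(10-j)!
= C(2,0)·10! - C(2,1)·9! + C(2,2)·8!
= 3628800 - 725760 + 40320
= 2943360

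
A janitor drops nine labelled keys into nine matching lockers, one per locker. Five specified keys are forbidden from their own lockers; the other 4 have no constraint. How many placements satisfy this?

205056

Let A_j be the event that the j-th constrained one is fixed. By inclusion-exclusion over the 5 events:
Σ_{j=0}^{5} (-1)^j C(5,j)(9-j)!
= C(5,0)·9! - C(5,1)·8! + C(5,2)·7! - C(5,3)·6! + C(5,4)·5! - C(5,5)·4!
= 362880 - 201600 + 50400 - 7200 + 600 - 24
= 205056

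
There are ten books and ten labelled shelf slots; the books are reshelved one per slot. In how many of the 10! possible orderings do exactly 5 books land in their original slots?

Choose which 5 of the 10 are fixed: C(10,5) = 252.
The other 5 form a derangement: !5 = 44.
Total: 252 × 44 = 11088.

11088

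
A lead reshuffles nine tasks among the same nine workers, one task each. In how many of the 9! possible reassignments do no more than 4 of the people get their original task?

Sum C(9,i)·!(9-i) for i = 0..4:
  i=0: C(9,0)·!9 = 1·133496 = 133496
  i=1: C(9,1)·!8 = 9·14833 = 133497
  i=2: C(9,2)·!7 = 36·1854 = 66744
  i=3: C(9,3)·!6 = 84·265 = 22260
  i=4: C(9,4)·!5 = 126·44 = 5544
Total = 361541.

361541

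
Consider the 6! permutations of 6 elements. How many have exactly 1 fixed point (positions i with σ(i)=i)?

Pick the single fixed position: C(6,1) = 6 ways.
The remaining 5 must be deranged: !5 = 44.
Total: 6 × 44 = 264.

264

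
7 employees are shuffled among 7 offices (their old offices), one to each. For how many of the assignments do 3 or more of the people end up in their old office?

407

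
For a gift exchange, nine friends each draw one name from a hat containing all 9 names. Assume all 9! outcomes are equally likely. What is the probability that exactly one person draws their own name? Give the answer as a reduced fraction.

Favorable outcomes: C(9,1)·!8 = 9·14833 = 133497.
Total outcomes: 9! = 362880.
Probability = 133497/362880 = 2119/5760.

2119/5760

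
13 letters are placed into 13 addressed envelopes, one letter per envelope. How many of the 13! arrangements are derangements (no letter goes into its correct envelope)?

The number of derangements of 13 is !13 = Σ_{k=0}^{13} (-1)^k·13!/k!
= 13! - 13!/1! + 13!/2! - 13!/3! + 13!/4! - 13!/5! + 13!/6! - 13!/7! + 13!/8! - 13!/9! + 13!/10! - 13!/11! + 13!/12! - 13!/13!
= 6227020800 - 6227020800 + 3113510400 - 1037836800 + 259459200 - 51891840 + 8648640 - 1235520 + 154440 - 17160 + 1716 - 156 + 13 - 1
= 2290792932

2290792932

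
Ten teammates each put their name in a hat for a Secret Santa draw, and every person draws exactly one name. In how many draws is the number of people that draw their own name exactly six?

Choose which 6 of the 10 are fixed: C(10,6) = 210.
The other 4 form a derangement: !4 = 9.
Total: 210 × 9 = 1890.

1890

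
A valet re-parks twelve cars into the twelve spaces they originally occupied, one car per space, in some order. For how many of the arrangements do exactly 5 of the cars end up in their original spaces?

1468368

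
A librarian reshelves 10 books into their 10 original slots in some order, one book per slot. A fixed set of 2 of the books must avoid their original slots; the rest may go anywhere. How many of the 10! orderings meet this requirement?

2943360

Let A_j be the event that the j-th constrained one is fixed. By inclusion-exclusion over the 2 events:
Σ_{j=0}^{2} (-1)^j C(2,j)(10-j)!
= C(2,0)·10! - C(2,1)·9! + C(2,2)·8!
= 3628800 - 725760 + 40320
= 2943360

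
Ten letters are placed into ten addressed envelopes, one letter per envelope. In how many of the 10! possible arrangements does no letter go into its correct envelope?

1334961

By inclusion-exclusion, !10 = Σ (-1)^k · 10!/k! for k=0..10
= 10! - 10!/1! + 10!/2! - 10!/3! + 10!/4! - 10!/5! + 10!/6! - 10!/7! + 10!/8! - 10!/9! + 10!/10!
= 3628800 - 3628800 + 1814400 - 604800 + 151200 - 30240 + 5040 - 720 + 90 - 10 + 1
= 1334961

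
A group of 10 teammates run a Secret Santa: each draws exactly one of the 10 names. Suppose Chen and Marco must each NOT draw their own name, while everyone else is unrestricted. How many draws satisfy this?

2943360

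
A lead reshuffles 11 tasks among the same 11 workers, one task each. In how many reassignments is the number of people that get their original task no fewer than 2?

10547659

Sum C(11,i)·!(11-i) for i = 2..11:
  i=2: C(11,2)·!9 = 55·133496 = 7342280
  i=3: C(11,3)·!8 = 165·14833 = 2447445
  i=4: C(11,4)·!7 = 330·1854 = 611820
  i=5: C(11,5)·!6 = 462·265 = 122430
  i=6: C(11,6)·!5 = 462·44 = 20328
  i=7: C(11,7)·!4 = 330·9 = 2970
  i=8: C(11,8)·!3 = 165·2 = 330
  i=9: C(11,9)·!2 = 55·1 = 55
  i=10: C(11,10)·!1 = 11·0 = 0
  i=11: C(11,11)·!0 = 1·1 = 1
Total = 10547659.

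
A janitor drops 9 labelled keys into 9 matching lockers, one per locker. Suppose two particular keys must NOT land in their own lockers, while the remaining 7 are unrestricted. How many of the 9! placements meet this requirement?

287280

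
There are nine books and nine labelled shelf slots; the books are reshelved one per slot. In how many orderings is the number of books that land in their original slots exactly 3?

22260

Pick the 3 fixed positions: C(9,3) = 84 ways.
The remaining 6 must be deranged: !6 = 265.
Total: 84 × 265 = 22260.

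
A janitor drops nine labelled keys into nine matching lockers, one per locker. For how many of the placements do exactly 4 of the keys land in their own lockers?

5544

Pick the 4 fixed positions: C(9,4) = 126 ways.
The remaining 5 must be deranged: !5 = 44.
Total: 126 × 44 = 5544.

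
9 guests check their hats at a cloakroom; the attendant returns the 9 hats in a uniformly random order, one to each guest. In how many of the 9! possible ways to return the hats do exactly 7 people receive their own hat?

Choose which 7 of the 9 are fixed: C(9,7) = 36.
The remaining 2 must be deranged: !2 = 1.
Total: 36 × 1 = 36.

36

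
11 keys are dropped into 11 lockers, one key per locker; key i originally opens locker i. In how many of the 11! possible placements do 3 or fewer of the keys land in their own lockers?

Sum C(11,i)·!(11-i) for i = 0..3:
  i=0: C(11,0)·!11 = 1·14684570 = 14684570
  i=1: C(11,1)·!10 = 11·1334961 = 14684571
  i=2: C(11,2)·!9 = 55·133496 = 7342280
  i=3: C(11,3)·!8 = 165·14833 = 2447445
Total = 39158866.

39158866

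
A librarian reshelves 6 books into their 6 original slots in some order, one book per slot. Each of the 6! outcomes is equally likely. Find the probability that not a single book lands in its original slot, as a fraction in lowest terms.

Favorable outcomes: !6 = 265.
Total outcomes: 6! = 720.
Probability = 265/720 = 53/144.

53/144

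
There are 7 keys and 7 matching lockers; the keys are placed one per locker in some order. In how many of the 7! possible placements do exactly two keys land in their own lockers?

924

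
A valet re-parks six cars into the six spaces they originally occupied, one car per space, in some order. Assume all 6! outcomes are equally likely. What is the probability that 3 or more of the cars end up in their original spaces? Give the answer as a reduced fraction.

Favorable outcomes: Σ_{i≥3} C(6,i)·!(6-i) = 20·2 + 15·1 + 6·0 + 1·1 = 56.
Total outcomes: 6! = 720.
Probability = 56/720 = 7/90.

7/90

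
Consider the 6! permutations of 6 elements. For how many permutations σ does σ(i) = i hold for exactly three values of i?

Pick the 3 fixed positions: C(6,3) = 20 ways.
The other 3 form a derangement: !3 = 2.
Total: 20 × 2 = 40.

40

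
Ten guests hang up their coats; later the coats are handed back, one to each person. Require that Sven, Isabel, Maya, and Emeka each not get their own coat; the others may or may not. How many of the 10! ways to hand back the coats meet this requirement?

2399760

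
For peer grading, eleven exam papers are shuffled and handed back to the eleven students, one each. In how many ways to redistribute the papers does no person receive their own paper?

Recurrence: !11 = 10·(!10 + !9).
!11 = 10·(1334961 + 133496) = 10·1468457 = 14684570

14684570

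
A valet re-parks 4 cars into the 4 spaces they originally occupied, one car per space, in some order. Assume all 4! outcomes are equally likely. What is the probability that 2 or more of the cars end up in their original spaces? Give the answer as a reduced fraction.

7/24

Favorable outcomes: Σ_{i≥2} C(4,i)·!(4-i) = 6·1 + 4·0 + 1·1 = 7.
Total outcomes: 4! = 24.
Probability = 7/24 = 7/24.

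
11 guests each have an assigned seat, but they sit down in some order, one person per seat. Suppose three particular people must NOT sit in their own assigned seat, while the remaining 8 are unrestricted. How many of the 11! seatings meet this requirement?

Let A_j be the event that the j-th constrained one is fixed. By inclusion-exclusion over the 3 events:
Σ_{j=0}^{3} (-1)^j C(3,j)(11-j)!
= C(3,0)·11! - C(3,1)·10! + C(3,2)·9! - C(3,3)·8!
= 39916800 - 10886400 + 1088640 - 40320
= 30078720

30078720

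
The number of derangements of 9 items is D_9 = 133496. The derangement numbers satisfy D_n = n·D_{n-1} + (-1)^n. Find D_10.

D_10 = 10·133496 + 1 = 1334961.

1334961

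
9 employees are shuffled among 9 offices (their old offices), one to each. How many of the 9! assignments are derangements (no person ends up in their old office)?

The number of derangements of 9 is !9 = Σ_{k=0}^{9} (-1)^k·9!/k!
= 9! - 9!/1! + 9!/2! - 9!/3! + 9!/4! - 9!/5! + 9!/6! - 9!/7! + 9!/8! - 9!/9!
= 362880 - 362880 + 181440 - 60480 + 15120 - 3024 + 504 - 72 + 9 - 1
= 133496

133496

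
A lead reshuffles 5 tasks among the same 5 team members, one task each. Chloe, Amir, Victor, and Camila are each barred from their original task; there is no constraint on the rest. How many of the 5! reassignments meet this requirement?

Let A_j be the event that the j-th constrained one is fixed. By inclusion-exclusion over the 4 events:
Σ_{j=0}^{4} (-1)^j C(4,j)(5-j)!
= C(4,0)·5! - C(4,1)·4! + C(4,2)·3! - C(4,3)·2! + C(4,4)·1!
= 120 - 96 + 36 - 8 + 1
= 53

53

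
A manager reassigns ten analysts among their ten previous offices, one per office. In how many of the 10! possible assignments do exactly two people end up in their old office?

Pick the 2 fixed positions: C(10,2) = 45 ways.
The remaining 8 must be deranged: !8 = 14833.
Total: 45 × 14833 = 667485.

667485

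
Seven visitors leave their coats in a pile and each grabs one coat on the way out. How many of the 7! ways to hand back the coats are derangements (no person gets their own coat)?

1854

Use !n = n·!(n-1) + (-1)^n.
!7 = 7·265 - 1 = 1854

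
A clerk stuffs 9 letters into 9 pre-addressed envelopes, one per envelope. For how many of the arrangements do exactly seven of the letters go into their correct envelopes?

Pick the 7 fixed positions: C(9,7) = 36 ways.
The other 2 form a derangement: !2 = 1.
Total: 36 × 1 = 36.

36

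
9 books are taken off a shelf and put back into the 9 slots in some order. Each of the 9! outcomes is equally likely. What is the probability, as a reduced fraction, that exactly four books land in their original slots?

11/720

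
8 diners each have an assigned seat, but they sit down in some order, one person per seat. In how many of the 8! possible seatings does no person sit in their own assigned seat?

Recurrence: !8 = 7·(!7 + !6).
!8 = 7·(1854 + 265) = 7·2119 = 14833

14833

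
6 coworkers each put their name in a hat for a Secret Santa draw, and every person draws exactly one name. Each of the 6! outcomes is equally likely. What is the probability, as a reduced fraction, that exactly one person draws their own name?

11/30

Favorable outcomes: C(6,1)·!5 = 6·44 = 264.
Total outcomes: 6! = 720.
Probability = 264/720 = 11/30.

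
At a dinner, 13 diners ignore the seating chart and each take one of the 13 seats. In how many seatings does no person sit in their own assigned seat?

2290792932

!13 = 13! · Σ_{k=0}^{13} (-1)^k/k!
= 13! - 13!/1! + 13!/2! - 13!/3! + 13!/4! - 13!/5! + 13!/6! - 13!/7! + 13!/8! - 13!/9! + 13!/10! - 13!/11! + 13!/12! - 13!/13!
= 6227020800 - 6227020800 + 3113510400 - 1037836800 + 259459200 - 51891840 + 8648640 - 1235520 + 154440 - 17160 + 1716 - 156 + 13 - 1
= 2290792932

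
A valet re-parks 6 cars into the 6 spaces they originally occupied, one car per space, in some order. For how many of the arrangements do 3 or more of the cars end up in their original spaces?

56

# with exactly i fixed is C(6,i)·!(6-i); sum over i=3..6:
  i=3: C(6,3)·!3 = 20·2 = 40
  i=4: C(6,4)·!2 = 15·1 = 15
  i=5: C(6,5)·!1 = 6·0 = 0
  i=6: C(6,6)·!0 = 1·1 = 1
Total = 56.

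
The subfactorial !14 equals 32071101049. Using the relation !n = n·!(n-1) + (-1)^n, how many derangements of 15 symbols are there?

!15 = 15·32071101049 - 1 = 481066515734.

481066515734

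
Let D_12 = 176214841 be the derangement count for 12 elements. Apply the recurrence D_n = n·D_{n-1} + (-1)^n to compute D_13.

2290792932

D_13 = 13·176214841 - 1 = 2290792932.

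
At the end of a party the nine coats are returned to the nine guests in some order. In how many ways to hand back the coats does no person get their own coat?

!9 is the nearest integer to 9!/e.
9! = 362880, and 362880/e ≈ 133496.09, so !9 = 133496.

133496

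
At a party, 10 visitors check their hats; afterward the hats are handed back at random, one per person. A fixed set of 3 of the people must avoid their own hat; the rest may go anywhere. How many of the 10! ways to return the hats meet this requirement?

2656080

Let A_j be the event that the j-th constrained one is fixed. By inclusion-exclusion over the 3 events:
Σ_{j=0}^{3} (-1)^j C(3,j)(10-j)!
= C(3,0)·10! - C(3,1)·9! + C(3,2)·8! - C(3,3)·7!
= 3628800 - 1088640 + 120960 - 5040
= 2656080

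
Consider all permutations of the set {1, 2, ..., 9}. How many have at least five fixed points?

1339

Sum C(9,i)·!(9-i) for i = 5..9:
  i=5: C(9,5)·!4 = 126·9 = 1134
  i=6: C(9,6)·!3 = 84·2 = 168
  i=7: C(9,7)·!2 = 36·1 = 36
  i=8: C(9,8)·!1 = 9·0 = 0
  i=9: C(9,9)·!0 = 1·1 = 1
Total = 1339.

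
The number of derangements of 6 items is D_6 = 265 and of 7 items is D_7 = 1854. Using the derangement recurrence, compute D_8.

14833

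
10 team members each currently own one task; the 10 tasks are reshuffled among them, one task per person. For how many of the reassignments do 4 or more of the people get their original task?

68914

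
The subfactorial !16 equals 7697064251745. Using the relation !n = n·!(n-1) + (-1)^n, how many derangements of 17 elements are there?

130850092279664

!17 = 17·7697064251745 - 1 = 130850092279664.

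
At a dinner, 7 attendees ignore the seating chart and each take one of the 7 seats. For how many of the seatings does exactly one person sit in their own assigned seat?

1855

Choose which one of the 7 is fixed: C(7,1) = 7.
The other 6 form a derangement: !6 = 265.
Total: 7 × 265 = 1855.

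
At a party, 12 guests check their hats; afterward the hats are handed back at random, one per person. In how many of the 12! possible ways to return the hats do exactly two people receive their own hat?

88107426

Pick the 2 fixed positions: C(12,2) = 66 ways.
The remaining 10 must be deranged: !10 = 1334961.
Total: 66 × 1334961 = 88107426.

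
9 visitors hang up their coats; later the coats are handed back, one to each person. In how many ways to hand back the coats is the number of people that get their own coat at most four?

361541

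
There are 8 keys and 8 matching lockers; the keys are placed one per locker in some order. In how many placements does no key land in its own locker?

14833

Use !n = n·!(n-1) + (-1)^n.
!8 = 8·1854 + 1 = 14833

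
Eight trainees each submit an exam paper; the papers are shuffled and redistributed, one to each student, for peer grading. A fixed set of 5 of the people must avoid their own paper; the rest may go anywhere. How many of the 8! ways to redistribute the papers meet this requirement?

Inclusion-exclusion on the 5 forbidden self-matches:
Σ_{j=0}^{5} (-1)^j C(5,j)(8-j)!
= C(5,0)·8! - C(5,1)·7! + C(5,2)·6! - C(5,3)·5! + C(5,4)·4! - C(5,5)·3!
= 40320 - 25200 + 7200 - 1200 + 120 - 6
= 21234

21234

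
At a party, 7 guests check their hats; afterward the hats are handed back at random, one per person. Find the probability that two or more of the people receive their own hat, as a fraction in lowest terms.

Favorable outcomes: Σ_{i≥2} C(7,i)·!(7-i) = 21·44 + 35·9 + 35·2 + 21·1 + 7·0 + 1·1 = 1331.
Total outcomes: 7! = 5040.
Probability = 1331/5040 = 1331/5040.

1331/5040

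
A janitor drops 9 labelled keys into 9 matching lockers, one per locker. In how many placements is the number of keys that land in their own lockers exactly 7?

36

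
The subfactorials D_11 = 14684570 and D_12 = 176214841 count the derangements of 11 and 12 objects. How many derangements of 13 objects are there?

D_13 = (13-1)·(D_12 + D_11) = 12·(176214841 + 14684570) = 12·190899411 = 2290792932.

2290792932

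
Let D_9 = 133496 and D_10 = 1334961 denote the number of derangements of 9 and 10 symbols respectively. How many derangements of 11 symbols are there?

14684570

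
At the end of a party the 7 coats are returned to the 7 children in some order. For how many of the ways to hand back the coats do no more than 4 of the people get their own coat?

# with exactly i fixed is C(7,i)·!(7-i); sum over i=0..4:
  i=0: C(7,0)·!7 = 1·1854 = 1854
  i=1: C(7,1)·!6 = 7·265 = 1855
  i=2: C(7,2)·!5 = 21·44 = 924
  i=3: C(7,3)·!4 = 35·9 = 315
  i=4: C(7,4)·!3 = 35·2 = 70
Total = 5018.

5018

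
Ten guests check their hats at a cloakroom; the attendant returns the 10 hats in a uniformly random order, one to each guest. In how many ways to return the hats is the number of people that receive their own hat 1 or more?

2293839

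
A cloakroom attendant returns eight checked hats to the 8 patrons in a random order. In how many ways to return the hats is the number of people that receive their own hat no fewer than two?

10655

# with exactly i fixed is C(8,i)·!(8-i); sum over i=2..8:
  i=2: C(8,2)·!6 = 28·265 = 7420
  i=3: C(8,3)·!5 = 56·44 = 2464
  i=4: C(8,4)·!4 = 70·9 = 630
  i=5: C(8,5)·!3 = 56·2 = 112
  i=6: C(8,6)·!2 = 28·1 = 28
  i=7: C(8,7)·!1 = 8·0 = 0
  i=8: C(8,8)·!0 = 1·1 = 1
Total = 10655.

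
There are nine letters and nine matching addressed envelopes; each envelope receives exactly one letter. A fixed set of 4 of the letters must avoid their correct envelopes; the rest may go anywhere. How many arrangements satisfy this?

Inclusion-exclusion on the 4 forbidden self-matches:
Σ_{j=0}^{4} (-1)^j C(4,j)(9-j)!
= C(4,0)·9! - C(4,1)·8! + C(4,2)·7! - C(4,3)·6! + C(4,4)·5!
= 362880 - 161280 + 30240 - 2880 + 120
= 229080

229080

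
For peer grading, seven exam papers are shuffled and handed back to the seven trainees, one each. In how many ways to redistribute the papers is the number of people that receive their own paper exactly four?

70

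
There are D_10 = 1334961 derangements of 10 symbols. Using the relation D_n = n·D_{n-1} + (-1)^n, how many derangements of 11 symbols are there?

14684570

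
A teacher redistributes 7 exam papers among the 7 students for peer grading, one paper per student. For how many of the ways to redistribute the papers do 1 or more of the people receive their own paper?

# with exactly i fixed is C(7,i)·!(7-i); sum over i=1..7:
  i=1: C(7,1)·!6 = 7·265 = 1855
  i=2: C(7,2)·!5 = 21·44 = 924
  i=3: C(7,3)·!4 = 35·9 = 315
  i=4: C(7,4)·!3 = 35·2 = 70
  i=5: C(7,5)·!2 = 21·1 = 21
  i=6: C(7,6)·!1 = 7·0 = 0
  i=7: C(7,7)·!0 = 1·1 = 1
Total = 3186.

3186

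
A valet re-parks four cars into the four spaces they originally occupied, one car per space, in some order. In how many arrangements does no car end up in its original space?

9

Use !n = n·!(n-1) + (-1)^n.
!4 = 4·2 + 1 = 9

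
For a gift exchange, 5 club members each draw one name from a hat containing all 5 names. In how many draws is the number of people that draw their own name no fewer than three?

11

Sum C(5,i)·!(5-i) for i = 3..5:
  i=3: C(5,3)·!2 = 10·1 = 10
  i=4: C(5,4)·!1 = 5·0 = 0
  i=5: C(5,5)·!0 = 1·1 = 1
Total = 11.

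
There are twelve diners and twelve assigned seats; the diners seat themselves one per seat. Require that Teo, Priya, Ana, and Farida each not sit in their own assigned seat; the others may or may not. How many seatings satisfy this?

Inclusion-exclusion on the 4 forbidden self-matches:
Σ_{j=0}^{4} (-1)^j C(4,j)(12-j)!
= C(4,0)·12! - C(4,1)·11! + C(4,2)·10! - C(4,3)·9! + C(4,4)·8!
= 479001600 - 159667200 + 21772800 - 1451520 + 40320
= 339696000

339696000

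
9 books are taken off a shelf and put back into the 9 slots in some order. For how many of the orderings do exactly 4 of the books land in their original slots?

5544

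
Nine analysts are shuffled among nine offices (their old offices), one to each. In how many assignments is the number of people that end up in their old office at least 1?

229384

# with exactly i fixed is C(9,i)·!(9-i); sum over i=1..9:
  i=1: C(9,1)·!8 = 9·14833 = 133497
  i=2: C(9,2)·!7 = 36·1854 = 66744
  i=3: C(9,3)·!6 = 84·265 = 22260
  i=4: C(9,4)·!5 = 126·44 = 5544
  i=5: C(9,5)·!4 = 126·9 = 1134
  i=6: C(9,6)·!3 = 84·2 = 168
  i=7: C(9,7)·!2 = 36·1 = 36
  i=8: C(9,8)·!1 = 9·0 = 0
  i=9: C(9,9)·!0 = 1·1 = 1
Total = 229384.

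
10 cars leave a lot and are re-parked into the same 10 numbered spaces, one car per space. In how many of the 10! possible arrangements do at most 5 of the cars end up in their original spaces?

3626624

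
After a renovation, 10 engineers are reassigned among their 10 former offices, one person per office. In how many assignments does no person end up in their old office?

By inclusion-exclusion, !10 = Σ (-1)^k · 10!/k! for k=0..10
= 10! - 10!/1! + 10!/2! - 10!/3! + 10!/4! - 10!/5! + 10!/6! - 10!/7! + 10!/8! - 10!/9! + 10!/10!
= 3628800 - 3628800 + 1814400 - 604800 + 151200 - 30240 + 5040 - 720 + 90 - 10 + 1
= 1334961

1334961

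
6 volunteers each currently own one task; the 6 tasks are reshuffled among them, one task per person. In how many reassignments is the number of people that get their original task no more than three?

Sum C(6,i)·!(6-i) for i = 0..3:
  i=0: C(6,0)·!6 = 1·265 = 265
  i=1: C(6,1)·!5 = 6·44 = 264
  i=2: C(6,2)·!4 = 15·9 = 135
  i=3: C(6,3)·!3 = 20·2 = 40
Total = 704.

704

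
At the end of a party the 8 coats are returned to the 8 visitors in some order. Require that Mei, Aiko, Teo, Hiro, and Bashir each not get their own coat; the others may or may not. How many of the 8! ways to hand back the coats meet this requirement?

Inclusion-exclusion on the 5 forbidden self-matches:
Σ_{j=0}^{5} (-1)^j C(5,j)(8-j)!
= C(5,0)·8! - C(5,1)·7! + C(5,2)·6! - C(5,3)·5! + C(5,4)·4! - C(5,5)·3!
= 40320 - 25200 + 7200 - 1200 + 120 - 6
= 21234

21234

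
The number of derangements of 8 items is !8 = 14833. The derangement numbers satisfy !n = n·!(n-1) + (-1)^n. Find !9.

!9 = 9·14833 - 1 = 133496.

133496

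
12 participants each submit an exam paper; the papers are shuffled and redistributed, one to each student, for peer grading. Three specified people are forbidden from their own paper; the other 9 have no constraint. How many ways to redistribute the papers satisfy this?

Let A_j be the event that the j-th constrained one is fixed. By inclusion-exclusion over the 3 events:
Σ_{j=0}^{3} (-1)^j C(3,j)(12-j)!
= C(3,0)·12! - C(3,1)·11! + C(3,2)·10! - C(3,3)·9!
= 479001600 - 119750400 + 10886400 - 362880
= 369774720

369774720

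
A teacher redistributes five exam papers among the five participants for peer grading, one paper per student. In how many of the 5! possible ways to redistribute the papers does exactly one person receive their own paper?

45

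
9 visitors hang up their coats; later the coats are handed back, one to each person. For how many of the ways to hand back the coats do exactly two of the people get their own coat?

Choose which 2 of the 9 are fixed: C(9,2) = 36.
The other 7 form a derangement: !7 = 1854.
Total: 36 × 1854 = 66744.

66744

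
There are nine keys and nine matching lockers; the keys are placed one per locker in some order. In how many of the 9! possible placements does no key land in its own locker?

133496

Recurrence: !9 = 8·(!8 + !7).
!9 = 8·(14833 + 1854) = 8·16687 = 133496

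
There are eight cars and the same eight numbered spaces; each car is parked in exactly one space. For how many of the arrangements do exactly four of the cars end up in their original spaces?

Pick the 4 fixed positions: C(8,4) = 70 ways.
The other 4 form a derangement: !4 = 9.
Total: 70 × 9 = 630.

630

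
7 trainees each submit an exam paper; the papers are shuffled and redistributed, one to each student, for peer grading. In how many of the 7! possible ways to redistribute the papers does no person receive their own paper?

1854

!7 = 7! · Σ_{k=0}^{7} (-1)^k/k!
= 7! - 7!/1! + 7!/2! - 7!/3! + 7!/4! - 7!/5! + 7!/6! - 7!/7!
= 5040 - 5040 + 2520 - 840 + 210 - 42 + 7 - 1
= 1854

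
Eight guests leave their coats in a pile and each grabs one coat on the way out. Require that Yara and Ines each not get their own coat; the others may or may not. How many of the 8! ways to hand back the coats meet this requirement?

30960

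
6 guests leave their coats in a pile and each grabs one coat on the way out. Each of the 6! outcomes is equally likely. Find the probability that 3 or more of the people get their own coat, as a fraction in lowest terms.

7/90

Favorable outcomes: Σ_{i≥3} C(6,i)·!(6-i) = 20·2 + 15·1 + 6·0 + 1·1 = 56.
Total outcomes: 6! = 720.
Probability = 56/720 = 7/90.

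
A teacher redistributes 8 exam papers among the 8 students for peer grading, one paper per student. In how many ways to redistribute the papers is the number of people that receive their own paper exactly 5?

Pick the 5 fixed positions: C(8,5) = 56 ways.
The remaining 3 must be deranged: !3 = 2.
Total: 56 × 2 = 112.

112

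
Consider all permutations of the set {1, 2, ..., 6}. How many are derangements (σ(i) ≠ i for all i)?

265

By inclusion-exclusion, !6 = Σ (-1)^k · 6!/k! for k=0..6
= 6! - 6!/1! + 6!/2! - 6!/3! + 6!/4! - 6!/5! + 6!/6!
= 720 - 720 + 360 - 120 + 30 - 6 + 1
= 265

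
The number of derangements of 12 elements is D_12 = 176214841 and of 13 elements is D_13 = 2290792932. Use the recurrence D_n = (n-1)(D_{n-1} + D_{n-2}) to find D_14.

32071101049

D_14 = (14-1)·(D_13 + D_12) = 13·(2290792932 + 176214841) = 13·2467007773 = 32071101049.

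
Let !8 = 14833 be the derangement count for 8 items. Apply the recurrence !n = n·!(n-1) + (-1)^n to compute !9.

!9 = 9·14833 - 1 = 133496.

133496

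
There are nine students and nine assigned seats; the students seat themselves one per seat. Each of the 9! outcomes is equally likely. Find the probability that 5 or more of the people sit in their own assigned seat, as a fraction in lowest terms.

Favorable outcomes: Σ_{i≥5} C(9,i)·!(9-i) = 126·9 + 84·2 + 36·1 + 9·0 + 1·1 = 1339.
Total outcomes: 9! = 362880.
Probability = 1339/362880 = 1339/362880.

1339/362880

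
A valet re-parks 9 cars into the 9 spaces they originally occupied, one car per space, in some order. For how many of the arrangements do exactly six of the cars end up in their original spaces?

168

Pick the 6 fixed positions: C(9,6) = 84 ways.
The other 3 form a derangement: !3 = 2.
Total: 84 × 2 = 168.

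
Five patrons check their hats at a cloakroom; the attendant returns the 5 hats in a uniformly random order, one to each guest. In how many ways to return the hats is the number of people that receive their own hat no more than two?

109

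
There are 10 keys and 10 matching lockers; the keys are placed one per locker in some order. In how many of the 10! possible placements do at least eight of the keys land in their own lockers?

# with exactly i fixed is C(10,i)·!(10-i); sum over i=8..10:
  i=8: C(10,8)·!2 = 45·1 = 45
  i=9: C(10,9)·!1 = 10·0 = 0
  i=10: C(10,10)·!0 = 1·1 = 1
Total = 46.

46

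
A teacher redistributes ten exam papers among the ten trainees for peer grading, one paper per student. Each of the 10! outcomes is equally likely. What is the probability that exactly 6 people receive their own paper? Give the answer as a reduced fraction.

1/1920

Favorable outcomes: C(10,6)·!4 = 210·9 = 1890.
Total outcomes: 10! = 3628800.
Probability = 1890/3628800 = 1/1920.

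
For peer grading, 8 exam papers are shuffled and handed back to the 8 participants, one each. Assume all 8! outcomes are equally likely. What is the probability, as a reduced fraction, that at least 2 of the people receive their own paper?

2131/8064

Favorable outcomes: Σ_{i≥2} C(8,i)·!(8-i) = 28·265 + 56·44 + 70·9 + 56·2 + 28·1 + 8·0 + 1·1 = 10655.
Total outcomes: 8! = 40320.
Probability = 10655/40320 = 2131/8064.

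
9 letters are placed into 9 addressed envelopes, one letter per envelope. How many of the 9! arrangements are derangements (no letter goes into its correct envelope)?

Recurrence: !9 = 9·!8 + (-1)^9.
!9 = 9·14833 - 1 = 133496

133496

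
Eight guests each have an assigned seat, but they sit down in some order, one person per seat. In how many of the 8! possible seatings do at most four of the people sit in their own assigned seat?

Sum C(8,i)·!(8-i) for i = 0..4:
  i=0: C(8,0)·!8 = 1·14833 = 14833
  i=1: C(8,1)·!7 = 8·1854 = 14832
  i=2: C(8,2)·!6 = 28·265 = 7420
  i=3: C(8,3)·!5 = 56·44 = 2464
  i=4: C(8,4)·!4 = 70·9 = 630
Total = 40179.

40179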